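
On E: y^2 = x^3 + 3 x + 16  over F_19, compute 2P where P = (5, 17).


Doubling: s = (3 x1^2 + a) / (2 y1)
s = (3*5^2 + 3) / (2*17) mod 19 = 9
x3 = s^2 - 2 x1 mod 19 = 9^2 - 2*5 = 14
y3 = s (x1 - x3) - y1 mod 19 = 9 * (5 - 14) - 17 = 16

2P = (14, 16)


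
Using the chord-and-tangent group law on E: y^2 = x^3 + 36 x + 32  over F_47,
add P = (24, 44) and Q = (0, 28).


P != Q, so use the chord formula.
s = (y2 - y1) / (x2 - x1) = (31) / (23) mod 47 = 32
x3 = s^2 - x1 - x2 mod 47 = 32^2 - 24 - 0 = 13
y3 = s (x1 - x3) - y1 mod 47 = 32 * (24 - 13) - 44 = 26

P + Q = (13, 26)


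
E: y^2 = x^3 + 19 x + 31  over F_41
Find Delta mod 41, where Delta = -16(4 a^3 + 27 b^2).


4 a^3 + 27 b^2 = 4*19^3 + 27*31^2 = 27436 + 25947 = 53383
Delta = -16 * (53383) = -854128
Delta mod 41 = 25

Delta = 25 (mod 41)


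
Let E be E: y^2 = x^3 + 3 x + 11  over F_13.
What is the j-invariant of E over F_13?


Delta = -16(4 a^3 + 27 b^2) mod 13 = 2
-1728 * (4 a)^3 = -1728 * (4*3)^3 mod 13 = 12
j = 12 * 2^(-1) mod 13 = 6

j = 6 (mod 13)


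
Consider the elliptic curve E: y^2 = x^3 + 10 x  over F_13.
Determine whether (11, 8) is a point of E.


Check whether y^2 = x^3 + 10 x + 0 (mod 13) for (x, y) = (11, 8).
LHS: y^2 = 8^2 mod 13 = 12
RHS: x^3 + 10 x + 0 = 11^3 + 10*11 + 0 mod 13 = 11
LHS != RHS

No, not on the curve


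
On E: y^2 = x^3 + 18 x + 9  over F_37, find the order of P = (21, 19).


Compute successive multiples of P until we hit O:
  1P = (21, 19)
  2P = (2, 4)
  3P = (26, 16)
  4P = (17, 23)
  5P = (0, 34)
  6P = (15, 19)
  7P = (1, 18)
  8P = (36, 8)
  ... (continuing to 46P)
  46P = O

ord(P) = 46


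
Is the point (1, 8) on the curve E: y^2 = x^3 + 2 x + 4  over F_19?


Check whether y^2 = x^3 + 2 x + 4 (mod 19) for (x, y) = (1, 8).
LHS: y^2 = 8^2 mod 19 = 7
RHS: x^3 + 2 x + 4 = 1^3 + 2*1 + 4 mod 19 = 7
LHS = RHS

Yes, on the curve


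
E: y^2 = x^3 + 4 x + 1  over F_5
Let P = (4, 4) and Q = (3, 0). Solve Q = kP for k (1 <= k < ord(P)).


Enumerate multiples of P until we hit Q = (3, 0):
  1P = (4, 4)
  2P = (3, 0)
Match found at i = 2.

k = 2


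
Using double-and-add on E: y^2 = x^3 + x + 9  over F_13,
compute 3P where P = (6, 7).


k = 3 = 11_2 (binary, LSB first: 11)
Double-and-add from P = (6, 7):
  bit 0 = 1: acc = O + (6, 7) = (6, 7)
  bit 1 = 1: acc = (6, 7) + (0, 10) = (4, 5)

3P = (4, 5)


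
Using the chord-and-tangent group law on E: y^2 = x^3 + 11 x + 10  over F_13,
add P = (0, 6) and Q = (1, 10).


P != Q, so use the chord formula.
s = (y2 - y1) / (x2 - x1) = (4) / (1) mod 13 = 4
x3 = s^2 - x1 - x2 mod 13 = 4^2 - 0 - 1 = 2
y3 = s (x1 - x3) - y1 mod 13 = 4 * (0 - 2) - 6 = 12

P + Q = (2, 12)


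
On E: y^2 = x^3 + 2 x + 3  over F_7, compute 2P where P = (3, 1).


Doubling: s = (3 x1^2 + a) / (2 y1)
s = (3*3^2 + 2) / (2*1) mod 7 = 4
x3 = s^2 - 2 x1 mod 7 = 4^2 - 2*3 = 3
y3 = s (x1 - x3) - y1 mod 7 = 4 * (3 - 3) - 1 = 6

2P = (3, 6)


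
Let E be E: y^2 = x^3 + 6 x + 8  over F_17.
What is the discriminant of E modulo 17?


4 a^3 + 27 b^2 = 4*6^3 + 27*8^2 = 864 + 1728 = 2592
Delta = -16 * (2592) = -41472
Delta mod 17 = 8

Delta = 8 (mod 17)


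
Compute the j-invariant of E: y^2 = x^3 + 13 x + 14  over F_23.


Delta = -16(4 a^3 + 27 b^2) mod 23 = 5
-1728 * (4 a)^3 = -1728 * (4*13)^3 mod 23 = 19
j = 19 * 5^(-1) mod 23 = 13

j = 13 (mod 23)


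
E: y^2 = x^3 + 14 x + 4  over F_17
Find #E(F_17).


For each x in F_17, count y with y^2 = x^3 + 14 x + 4 mod 17:
  x = 0: RHS = 4, y in [2, 15]  -> 2 point(s)
  x = 1: RHS = 2, y in [6, 11]  -> 2 point(s)
  x = 6: RHS = 15, y in [7, 10]  -> 2 point(s)
  x = 8: RHS = 16, y in [4, 13]  -> 2 point(s)
  x = 9: RHS = 9, y in [3, 14]  -> 2 point(s)
  x = 12: RHS = 13, y in [8, 9]  -> 2 point(s)
  x = 15: RHS = 2, y in [6, 11]  -> 2 point(s)
Affine points: 14. Add the point at infinity: total = 15.

#E(F_17) = 15


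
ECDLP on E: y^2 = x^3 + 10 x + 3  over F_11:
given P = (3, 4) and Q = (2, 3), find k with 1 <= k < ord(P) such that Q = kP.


Enumerate multiples of P until we hit Q = (2, 3):
  1P = (3, 4)
  2P = (8, 10)
  3P = (1, 5)
  4P = (10, 5)
  5P = (7, 8)
  6P = (2, 8)
  7P = (0, 6)
  8P = (6, 9)
  9P = (6, 2)
  10P = (0, 5)
  11P = (2, 3)
Match found at i = 11.

k = 11


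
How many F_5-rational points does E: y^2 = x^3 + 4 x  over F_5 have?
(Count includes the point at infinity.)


For each x in F_5, count y with y^2 = x^3 + 4 x + 0 mod 5:
  x = 0: RHS = 0, y in [0]  -> 1 point(s)
  x = 1: RHS = 0, y in [0]  -> 1 point(s)
  x = 2: RHS = 1, y in [1, 4]  -> 2 point(s)
  x = 3: RHS = 4, y in [2, 3]  -> 2 point(s)
  x = 4: RHS = 0, y in [0]  -> 1 point(s)
Affine points: 7. Add the point at infinity: total = 8.

#E(F_5) = 8


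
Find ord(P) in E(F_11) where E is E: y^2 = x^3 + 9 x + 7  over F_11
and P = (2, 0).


Compute successive multiples of P until we hit O:
  1P = (2, 0)
  2P = O

ord(P) = 2


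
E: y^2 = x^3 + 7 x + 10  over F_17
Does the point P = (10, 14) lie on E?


Check whether y^2 = x^3 + 7 x + 10 (mod 17) for (x, y) = (10, 14).
LHS: y^2 = 14^2 mod 17 = 9
RHS: x^3 + 7 x + 10 = 10^3 + 7*10 + 10 mod 17 = 9
LHS = RHS

Yes, on the curve


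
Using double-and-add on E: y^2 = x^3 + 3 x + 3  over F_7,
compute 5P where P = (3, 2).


k = 5 = 101_2 (binary, LSB first: 101)
Double-and-add from P = (3, 2):
  bit 0 = 1: acc = O + (3, 2) = (3, 2)
  bit 1 = 0: acc unchanged = (3, 2)
  bit 2 = 1: acc = (3, 2) + (3, 2) = (3, 5)

5P = (3, 5)


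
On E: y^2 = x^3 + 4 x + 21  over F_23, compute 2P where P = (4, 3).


Doubling: s = (3 x1^2 + a) / (2 y1)
s = (3*4^2 + 4) / (2*3) mod 23 = 1
x3 = s^2 - 2 x1 mod 23 = 1^2 - 2*4 = 16
y3 = s (x1 - x3) - y1 mod 23 = 1 * (4 - 16) - 3 = 8

2P = (16, 8)


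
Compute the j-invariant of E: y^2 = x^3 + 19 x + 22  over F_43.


Delta = -16(4 a^3 + 27 b^2) mod 43 = 32
-1728 * (4 a)^3 = -1728 * (4*19)^3 mod 43 = 2
j = 2 * 32^(-1) mod 43 = 35

j = 35 (mod 43)


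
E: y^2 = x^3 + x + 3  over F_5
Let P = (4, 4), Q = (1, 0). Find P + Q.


P != Q, so use the chord formula.
s = (y2 - y1) / (x2 - x1) = (1) / (2) mod 5 = 3
x3 = s^2 - x1 - x2 mod 5 = 3^2 - 4 - 1 = 4
y3 = s (x1 - x3) - y1 mod 5 = 3 * (4 - 4) - 4 = 1

P + Q = (4, 1)


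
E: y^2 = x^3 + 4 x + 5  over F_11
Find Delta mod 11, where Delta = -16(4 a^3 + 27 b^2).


4 a^3 + 27 b^2 = 4*4^3 + 27*5^2 = 256 + 675 = 931
Delta = -16 * (931) = -14896
Delta mod 11 = 9

Delta = 9 (mod 11)


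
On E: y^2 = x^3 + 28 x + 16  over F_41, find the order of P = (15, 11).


Compute successive multiples of P until we hit O:
  1P = (15, 11)
  2P = (27, 23)
  3P = (0, 4)
  4P = (10, 5)
  5P = (24, 11)
  6P = (2, 30)
  7P = (6, 20)
  8P = (21, 36)
  ... (continuing to 39P)
  39P = O

ord(P) = 39


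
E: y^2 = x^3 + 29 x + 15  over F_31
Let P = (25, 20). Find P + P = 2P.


Doubling: s = (3 x1^2 + a) / (2 y1)
s = (3*25^2 + 29) / (2*20) mod 31 = 29
x3 = s^2 - 2 x1 mod 31 = 29^2 - 2*25 = 16
y3 = s (x1 - x3) - y1 mod 31 = 29 * (25 - 16) - 20 = 24

2P = (16, 24)


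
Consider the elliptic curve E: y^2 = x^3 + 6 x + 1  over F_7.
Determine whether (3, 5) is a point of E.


Check whether y^2 = x^3 + 6 x + 1 (mod 7) for (x, y) = (3, 5).
LHS: y^2 = 5^2 mod 7 = 4
RHS: x^3 + 6 x + 1 = 3^3 + 6*3 + 1 mod 7 = 4
LHS = RHS

Yes, on the curve


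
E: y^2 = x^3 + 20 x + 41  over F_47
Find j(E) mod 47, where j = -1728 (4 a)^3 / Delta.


Delta = -16(4 a^3 + 27 b^2) mod 47 = 23
-1728 * (4 a)^3 = -1728 * (4*20)^3 mod 47 = 37
j = 37 * 23^(-1) mod 47 = 20

j = 20 (mod 47)


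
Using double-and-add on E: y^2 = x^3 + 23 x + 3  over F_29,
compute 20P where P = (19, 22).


k = 20 = 10100_2 (binary, LSB first: 00101)
Double-and-add from P = (19, 22):
  bit 0 = 0: acc unchanged = O
  bit 1 = 0: acc unchanged = O
  bit 2 = 1: acc = O + (13, 11) = (13, 11)
  bit 3 = 0: acc unchanged = (13, 11)
  bit 4 = 1: acc = (13, 11) + (12, 8) = (13, 18)

20P = (13, 18)


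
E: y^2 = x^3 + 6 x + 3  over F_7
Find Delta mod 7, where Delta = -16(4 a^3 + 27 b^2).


4 a^3 + 27 b^2 = 4*6^3 + 27*3^2 = 864 + 243 = 1107
Delta = -16 * (1107) = -17712
Delta mod 7 = 5

Delta = 5 (mod 7)


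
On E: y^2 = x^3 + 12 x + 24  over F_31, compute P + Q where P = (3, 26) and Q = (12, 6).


P != Q, so use the chord formula.
s = (y2 - y1) / (x2 - x1) = (11) / (9) mod 31 = 15
x3 = s^2 - x1 - x2 mod 31 = 15^2 - 3 - 12 = 24
y3 = s (x1 - x3) - y1 mod 31 = 15 * (3 - 24) - 26 = 0

P + Q = (24, 0)


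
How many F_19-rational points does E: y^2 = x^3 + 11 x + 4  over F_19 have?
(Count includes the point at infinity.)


For each x in F_19, count y with y^2 = x^3 + 11 x + 4 mod 19:
  x = 0: RHS = 4, y in [2, 17]  -> 2 point(s)
  x = 1: RHS = 16, y in [4, 15]  -> 2 point(s)
  x = 3: RHS = 7, y in [8, 11]  -> 2 point(s)
  x = 4: RHS = 17, y in [6, 13]  -> 2 point(s)
  x = 6: RHS = 1, y in [1, 18]  -> 2 point(s)
  x = 7: RHS = 6, y in [5, 14]  -> 2 point(s)
  x = 13: RHS = 7, y in [8, 11]  -> 2 point(s)
  x = 16: RHS = 1, y in [1, 18]  -> 2 point(s)
  x = 18: RHS = 11, y in [7, 12]  -> 2 point(s)
Affine points: 18. Add the point at infinity: total = 19.

#E(F_19) = 19


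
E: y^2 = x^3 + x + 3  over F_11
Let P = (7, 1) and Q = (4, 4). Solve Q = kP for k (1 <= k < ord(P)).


Enumerate multiples of P until we hit Q = (4, 4):
  1P = (7, 1)
  2P = (6, 7)
  3P = (1, 7)
  4P = (4, 7)
  5P = (4, 4)
Match found at i = 5.

k = 5


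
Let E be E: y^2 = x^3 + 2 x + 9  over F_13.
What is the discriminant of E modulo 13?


4 a^3 + 27 b^2 = 4*2^3 + 27*9^2 = 32 + 2187 = 2219
Delta = -16 * (2219) = -35504
Delta mod 13 = 12

Delta = 12 (mod 13)


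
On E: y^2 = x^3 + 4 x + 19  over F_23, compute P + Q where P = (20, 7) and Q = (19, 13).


P != Q, so use the chord formula.
s = (y2 - y1) / (x2 - x1) = (6) / (22) mod 23 = 17
x3 = s^2 - x1 - x2 mod 23 = 17^2 - 20 - 19 = 20
y3 = s (x1 - x3) - y1 mod 23 = 17 * (20 - 20) - 7 = 16

P + Q = (20, 16)


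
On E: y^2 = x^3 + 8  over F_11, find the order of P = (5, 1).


Compute successive multiples of P until we hit O:
  1P = (5, 1)
  2P = (2, 7)
  3P = (8, 5)
  4P = (1, 8)
  5P = (6, 9)
  6P = (9, 0)
  7P = (6, 2)
  8P = (1, 3)
  ... (continuing to 12P)
  12P = O

ord(P) = 12


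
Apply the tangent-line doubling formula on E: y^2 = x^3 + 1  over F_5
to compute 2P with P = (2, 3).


Doubling: s = (3 x1^2 + a) / (2 y1)
s = (3*2^2 + 0) / (2*3) mod 5 = 2
x3 = s^2 - 2 x1 mod 5 = 2^2 - 2*2 = 0
y3 = s (x1 - x3) - y1 mod 5 = 2 * (2 - 0) - 3 = 1

2P = (0, 1)


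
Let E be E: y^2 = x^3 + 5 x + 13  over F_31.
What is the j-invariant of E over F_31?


Delta = -16(4 a^3 + 27 b^2) mod 31 = 26
-1728 * (4 a)^3 = -1728 * (4*5)^3 mod 31 = 16
j = 16 * 26^(-1) mod 31 = 3

j = 3 (mod 31)


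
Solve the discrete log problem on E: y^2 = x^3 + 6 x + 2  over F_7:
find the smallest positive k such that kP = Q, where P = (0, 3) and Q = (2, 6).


Enumerate multiples of P until we hit Q = (2, 6):
  1P = (0, 3)
  2P = (1, 3)
  3P = (6, 4)
  4P = (2, 6)
Match found at i = 4.

k = 4


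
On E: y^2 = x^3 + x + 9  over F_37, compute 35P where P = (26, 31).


k = 35 = 100011_2 (binary, LSB first: 110001)
Double-and-add from P = (26, 31):
  bit 0 = 1: acc = O + (26, 31) = (26, 31)
  bit 1 = 1: acc = (26, 31) + (13, 31) = (35, 6)
  bit 2 = 0: acc unchanged = (35, 6)
  bit 3 = 0: acc unchanged = (35, 6)
  bit 4 = 0: acc unchanged = (35, 6)
  bit 5 = 1: acc = (35, 6) + (36, 9) = (12, 26)

35P = (12, 26)


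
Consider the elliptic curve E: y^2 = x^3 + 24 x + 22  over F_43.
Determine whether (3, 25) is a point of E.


Check whether y^2 = x^3 + 24 x + 22 (mod 43) for (x, y) = (3, 25).
LHS: y^2 = 25^2 mod 43 = 23
RHS: x^3 + 24 x + 22 = 3^3 + 24*3 + 22 mod 43 = 35
LHS != RHS

No, not on the curve


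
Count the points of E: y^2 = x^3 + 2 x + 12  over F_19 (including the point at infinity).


For each x in F_19, count y with y^2 = x^3 + 2 x + 12 mod 19:
  x = 2: RHS = 5, y in [9, 10]  -> 2 point(s)
  x = 3: RHS = 7, y in [8, 11]  -> 2 point(s)
  x = 10: RHS = 6, y in [5, 14]  -> 2 point(s)
  x = 11: RHS = 16, y in [4, 15]  -> 2 point(s)
  x = 12: RHS = 16, y in [4, 15]  -> 2 point(s)
  x = 15: RHS = 16, y in [4, 15]  -> 2 point(s)
  x = 16: RHS = 17, y in [6, 13]  -> 2 point(s)
  x = 17: RHS = 0, y in [0]  -> 1 point(s)
  x = 18: RHS = 9, y in [3, 16]  -> 2 point(s)
Affine points: 17. Add the point at infinity: total = 18.

#E(F_19) = 18


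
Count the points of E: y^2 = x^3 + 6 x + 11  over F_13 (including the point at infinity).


For each x in F_13, count y with y^2 = x^3 + 6 x + 11 mod 13:
  x = 3: RHS = 4, y in [2, 11]  -> 2 point(s)
  x = 5: RHS = 10, y in [6, 7]  -> 2 point(s)
  x = 6: RHS = 3, y in [4, 9]  -> 2 point(s)
  x = 8: RHS = 12, y in [5, 8]  -> 2 point(s)
  x = 9: RHS = 1, y in [1, 12]  -> 2 point(s)
  x = 11: RHS = 4, y in [2, 11]  -> 2 point(s)
  x = 12: RHS = 4, y in [2, 11]  -> 2 point(s)
Affine points: 14. Add the point at infinity: total = 15.

#E(F_13) = 15


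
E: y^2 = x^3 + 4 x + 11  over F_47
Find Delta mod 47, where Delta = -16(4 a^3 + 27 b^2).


4 a^3 + 27 b^2 = 4*4^3 + 27*11^2 = 256 + 3267 = 3523
Delta = -16 * (3523) = -56368
Delta mod 47 = 32

Delta = 32 (mod 47)


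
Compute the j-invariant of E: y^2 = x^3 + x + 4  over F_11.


Delta = -16(4 a^3 + 27 b^2) mod 11 = 9
-1728 * (4 a)^3 = -1728 * (4*1)^3 mod 11 = 2
j = 2 * 9^(-1) mod 11 = 10

j = 10 (mod 11)


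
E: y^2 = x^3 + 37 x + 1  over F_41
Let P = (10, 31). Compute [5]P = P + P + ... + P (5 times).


k = 5 = 101_2 (binary, LSB first: 101)
Double-and-add from P = (10, 31):
  bit 0 = 1: acc = O + (10, 31) = (10, 31)
  bit 1 = 0: acc unchanged = (10, 31)
  bit 2 = 1: acc = (10, 31) + (2, 1) = (20, 34)

5P = (20, 34)


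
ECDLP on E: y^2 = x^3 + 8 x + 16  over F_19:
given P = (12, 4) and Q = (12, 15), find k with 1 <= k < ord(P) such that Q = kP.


Enumerate multiples of P until we hit Q = (12, 15):
  1P = (12, 4)
  2P = (18, 8)
  3P = (0, 4)
  4P = (7, 15)
  5P = (17, 7)
  6P = (1, 14)
  7P = (4, 6)
  8P = (9, 0)
  9P = (4, 13)
  10P = (1, 5)
  11P = (17, 12)
  12P = (7, 4)
  13P = (0, 15)
  14P = (18, 11)
  15P = (12, 15)
Match found at i = 15.

k = 15


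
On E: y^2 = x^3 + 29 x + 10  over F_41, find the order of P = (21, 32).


Compute successive multiples of P until we hit O:
  1P = (21, 32)
  2P = (9, 37)
  3P = (20, 12)
  4P = (31, 14)
  5P = (7, 33)
  6P = (22, 12)
  7P = (29, 5)
  8P = (12, 35)
  ... (continuing to 24P)
  24P = O

ord(P) = 24


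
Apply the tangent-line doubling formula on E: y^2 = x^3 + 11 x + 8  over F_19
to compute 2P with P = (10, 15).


Doubling: s = (3 x1^2 + a) / (2 y1)
s = (3*10^2 + 11) / (2*15) mod 19 = 11
x3 = s^2 - 2 x1 mod 19 = 11^2 - 2*10 = 6
y3 = s (x1 - x3) - y1 mod 19 = 11 * (10 - 6) - 15 = 10

2P = (6, 10)


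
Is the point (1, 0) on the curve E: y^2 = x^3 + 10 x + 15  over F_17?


Check whether y^2 = x^3 + 10 x + 15 (mod 17) for (x, y) = (1, 0).
LHS: y^2 = 0^2 mod 17 = 0
RHS: x^3 + 10 x + 15 = 1^3 + 10*1 + 15 mod 17 = 9
LHS != RHS

No, not on the curve


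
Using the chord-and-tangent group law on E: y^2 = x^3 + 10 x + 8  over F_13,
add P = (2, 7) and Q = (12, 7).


P != Q, so use the chord formula.
s = (y2 - y1) / (x2 - x1) = (0) / (10) mod 13 = 0
x3 = s^2 - x1 - x2 mod 13 = 0^2 - 2 - 12 = 12
y3 = s (x1 - x3) - y1 mod 13 = 0 * (2 - 12) - 7 = 6

P + Q = (12, 6)


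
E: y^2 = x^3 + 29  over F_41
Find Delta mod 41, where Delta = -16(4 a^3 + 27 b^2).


4 a^3 + 27 b^2 = 4*0^3 + 27*29^2 = 0 + 22707 = 22707
Delta = -16 * (22707) = -363312
Delta mod 41 = 30

Delta = 30 (mod 41)


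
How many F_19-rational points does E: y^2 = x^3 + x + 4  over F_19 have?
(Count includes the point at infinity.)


For each x in F_19, count y with y^2 = x^3 + 1 x + 4 mod 19:
  x = 0: RHS = 4, y in [2, 17]  -> 2 point(s)
  x = 1: RHS = 6, y in [5, 14]  -> 2 point(s)
  x = 5: RHS = 1, y in [1, 18]  -> 2 point(s)
  x = 6: RHS = 17, y in [6, 13]  -> 2 point(s)
  x = 8: RHS = 11, y in [7, 12]  -> 2 point(s)
  x = 9: RHS = 1, y in [1, 18]  -> 2 point(s)
  x = 10: RHS = 7, y in [8, 11]  -> 2 point(s)
  x = 11: RHS = 16, y in [4, 15]  -> 2 point(s)
  x = 14: RHS = 7, y in [8, 11]  -> 2 point(s)
Affine points: 18. Add the point at infinity: total = 19.

#E(F_19) = 19


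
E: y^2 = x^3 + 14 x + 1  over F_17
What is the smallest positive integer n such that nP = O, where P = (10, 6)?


Compute successive multiples of P until we hit O:
  1P = (10, 6)
  2P = (5, 3)
  3P = (1, 13)
  4P = (15, 13)
  5P = (13, 0)
  6P = (15, 4)
  7P = (1, 4)
  8P = (5, 14)
  ... (continuing to 10P)
  10P = O

ord(P) = 10


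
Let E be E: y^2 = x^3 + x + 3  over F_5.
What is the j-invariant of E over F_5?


Delta = -16(4 a^3 + 27 b^2) mod 5 = 3
-1728 * (4 a)^3 = -1728 * (4*1)^3 mod 5 = 3
j = 3 * 3^(-1) mod 5 = 1

j = 1 (mod 5)


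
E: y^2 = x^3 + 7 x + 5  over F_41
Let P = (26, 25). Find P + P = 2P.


Doubling: s = (3 x1^2 + a) / (2 y1)
s = (3*26^2 + 7) / (2*25) mod 41 = 12
x3 = s^2 - 2 x1 mod 41 = 12^2 - 2*26 = 10
y3 = s (x1 - x3) - y1 mod 41 = 12 * (26 - 10) - 25 = 3

2P = (10, 3)


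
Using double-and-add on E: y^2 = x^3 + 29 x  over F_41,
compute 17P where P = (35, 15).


k = 17 = 10001_2 (binary, LSB first: 10001)
Double-and-add from P = (35, 15):
  bit 0 = 1: acc = O + (35, 15) = (35, 15)
  bit 1 = 0: acc unchanged = (35, 15)
  bit 2 = 0: acc unchanged = (35, 15)
  bit 3 = 0: acc unchanged = (35, 15)
  bit 4 = 1: acc = (35, 15) + (2, 36) = (0, 0)

17P = (0, 0)


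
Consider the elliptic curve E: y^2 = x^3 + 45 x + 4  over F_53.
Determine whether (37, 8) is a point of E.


Check whether y^2 = x^3 + 45 x + 4 (mod 53) for (x, y) = (37, 8).
LHS: y^2 = 8^2 mod 53 = 11
RHS: x^3 + 45 x + 4 = 37^3 + 45*37 + 4 mod 53 = 11
LHS = RHS

Yes, on the curve


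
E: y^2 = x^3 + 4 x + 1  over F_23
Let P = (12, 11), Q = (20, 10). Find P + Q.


P != Q, so use the chord formula.
s = (y2 - y1) / (x2 - x1) = (22) / (8) mod 23 = 20
x3 = s^2 - x1 - x2 mod 23 = 20^2 - 12 - 20 = 0
y3 = s (x1 - x3) - y1 mod 23 = 20 * (12 - 0) - 11 = 22

P + Q = (0, 22)


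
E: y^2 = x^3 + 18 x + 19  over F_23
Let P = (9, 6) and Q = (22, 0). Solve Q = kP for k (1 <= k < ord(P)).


Enumerate multiples of P until we hit Q = (22, 0):
  1P = (9, 6)
  2P = (8, 10)
  3P = (22, 0)
Match found at i = 3.

k = 3


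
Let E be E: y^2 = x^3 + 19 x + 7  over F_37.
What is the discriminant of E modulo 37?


4 a^3 + 27 b^2 = 4*19^3 + 27*7^2 = 27436 + 1323 = 28759
Delta = -16 * (28759) = -460144
Delta mod 37 = 25

Delta = 25 (mod 37)


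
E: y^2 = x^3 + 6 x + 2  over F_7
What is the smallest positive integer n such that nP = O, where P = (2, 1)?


Compute successive multiples of P until we hit O:
  1P = (2, 1)
  2P = (0, 3)
  3P = (6, 3)
  4P = (1, 3)
  5P = (1, 4)
  6P = (6, 4)
  7P = (0, 4)
  8P = (2, 6)
  ... (continuing to 9P)
  9P = O

ord(P) = 9


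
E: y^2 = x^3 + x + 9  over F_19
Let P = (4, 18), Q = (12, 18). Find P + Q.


P != Q, so use the chord formula.
s = (y2 - y1) / (x2 - x1) = (0) / (8) mod 19 = 0
x3 = s^2 - x1 - x2 mod 19 = 0^2 - 4 - 12 = 3
y3 = s (x1 - x3) - y1 mod 19 = 0 * (4 - 3) - 18 = 1

P + Q = (3, 1)


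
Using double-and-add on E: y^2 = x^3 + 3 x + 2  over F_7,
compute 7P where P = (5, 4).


k = 7 = 111_2 (binary, LSB first: 111)
Double-and-add from P = (5, 4):
  bit 0 = 1: acc = O + (5, 4) = (5, 4)
  bit 1 = 1: acc = (5, 4) + (5, 3) = O
  bit 2 = 1: acc = O + (5, 4) = (5, 4)

7P = (5, 4)


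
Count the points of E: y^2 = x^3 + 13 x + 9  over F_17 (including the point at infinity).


For each x in F_17, count y with y^2 = x^3 + 13 x + 9 mod 17:
  x = 0: RHS = 9, y in [3, 14]  -> 2 point(s)
  x = 2: RHS = 9, y in [3, 14]  -> 2 point(s)
  x = 7: RHS = 1, y in [1, 16]  -> 2 point(s)
  x = 8: RHS = 13, y in [8, 9]  -> 2 point(s)
  x = 10: RHS = 0, y in [0]  -> 1 point(s)
  x = 11: RHS = 4, y in [2, 15]  -> 2 point(s)
  x = 15: RHS = 9, y in [3, 14]  -> 2 point(s)
Affine points: 13. Add the point at infinity: total = 14.

#E(F_17) = 14


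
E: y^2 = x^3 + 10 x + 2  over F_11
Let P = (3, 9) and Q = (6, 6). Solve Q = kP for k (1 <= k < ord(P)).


Enumerate multiples of P until we hit Q = (6, 6):
  1P = (3, 9)
  2P = (6, 5)
  3P = (5, 1)
  4P = (8, 0)
  5P = (5, 10)
  6P = (6, 6)
Match found at i = 6.

k = 6


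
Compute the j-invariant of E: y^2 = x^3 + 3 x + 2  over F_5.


Delta = -16(4 a^3 + 27 b^2) mod 5 = 4
-1728 * (4 a)^3 = -1728 * (4*3)^3 mod 5 = 1
j = 1 * 4^(-1) mod 5 = 4

j = 4 (mod 5)


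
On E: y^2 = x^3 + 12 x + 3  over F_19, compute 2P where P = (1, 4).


Doubling: s = (3 x1^2 + a) / (2 y1)
s = (3*1^2 + 12) / (2*4) mod 19 = 9
x3 = s^2 - 2 x1 mod 19 = 9^2 - 2*1 = 3
y3 = s (x1 - x3) - y1 mod 19 = 9 * (1 - 3) - 4 = 16

2P = (3, 16)


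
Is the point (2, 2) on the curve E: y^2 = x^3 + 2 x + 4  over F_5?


Check whether y^2 = x^3 + 2 x + 4 (mod 5) for (x, y) = (2, 2).
LHS: y^2 = 2^2 mod 5 = 4
RHS: x^3 + 2 x + 4 = 2^3 + 2*2 + 4 mod 5 = 1
LHS != RHS

No, not on the curve


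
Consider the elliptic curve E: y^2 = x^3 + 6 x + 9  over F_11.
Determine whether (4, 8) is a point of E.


Check whether y^2 = x^3 + 6 x + 9 (mod 11) for (x, y) = (4, 8).
LHS: y^2 = 8^2 mod 11 = 9
RHS: x^3 + 6 x + 9 = 4^3 + 6*4 + 9 mod 11 = 9
LHS = RHS

Yes, on the curve


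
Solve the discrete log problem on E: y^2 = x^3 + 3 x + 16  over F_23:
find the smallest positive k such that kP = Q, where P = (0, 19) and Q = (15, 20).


Enumerate multiples of P until we hit Q = (15, 20):
  1P = (0, 19)
  2P = (12, 20)
  3P = (15, 20)
Match found at i = 3.

k = 3


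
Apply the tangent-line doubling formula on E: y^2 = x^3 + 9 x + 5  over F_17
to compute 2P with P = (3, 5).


Doubling: s = (3 x1^2 + a) / (2 y1)
s = (3*3^2 + 9) / (2*5) mod 17 = 7
x3 = s^2 - 2 x1 mod 17 = 7^2 - 2*3 = 9
y3 = s (x1 - x3) - y1 mod 17 = 7 * (3 - 9) - 5 = 4

2P = (9, 4)


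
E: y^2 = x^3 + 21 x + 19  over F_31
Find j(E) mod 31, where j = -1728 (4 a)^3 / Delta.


Delta = -16(4 a^3 + 27 b^2) mod 31 = 25
-1728 * (4 a)^3 = -1728 * (4*21)^3 mod 31 = 27
j = 27 * 25^(-1) mod 31 = 11

j = 11 (mod 31)


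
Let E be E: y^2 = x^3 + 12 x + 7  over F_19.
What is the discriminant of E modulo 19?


4 a^3 + 27 b^2 = 4*12^3 + 27*7^2 = 6912 + 1323 = 8235
Delta = -16 * (8235) = -131760
Delta mod 19 = 5

Delta = 5 (mod 19)


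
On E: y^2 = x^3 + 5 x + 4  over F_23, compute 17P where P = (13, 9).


k = 17 = 10001_2 (binary, LSB first: 10001)
Double-and-add from P = (13, 9):
  bit 0 = 1: acc = O + (13, 9) = (13, 9)
  bit 1 = 0: acc unchanged = (13, 9)
  bit 2 = 0: acc unchanged = (13, 9)
  bit 3 = 0: acc unchanged = (13, 9)
  bit 4 = 1: acc = (13, 9) + (5, 19) = (8, 2)

17P = (8, 2)


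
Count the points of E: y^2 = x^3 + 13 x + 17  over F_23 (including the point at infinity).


For each x in F_23, count y with y^2 = x^3 + 13 x + 17 mod 23:
  x = 1: RHS = 8, y in [10, 13]  -> 2 point(s)
  x = 4: RHS = 18, y in [8, 15]  -> 2 point(s)
  x = 5: RHS = 0, y in [0]  -> 1 point(s)
  x = 6: RHS = 12, y in [9, 14]  -> 2 point(s)
  x = 8: RHS = 12, y in [9, 14]  -> 2 point(s)
  x = 9: RHS = 12, y in [9, 14]  -> 2 point(s)
  x = 19: RHS = 16, y in [4, 19]  -> 2 point(s)
  x = 21: RHS = 6, y in [11, 12]  -> 2 point(s)
  x = 22: RHS = 3, y in [7, 16]  -> 2 point(s)
Affine points: 17. Add the point at infinity: total = 18.

#E(F_23) = 18


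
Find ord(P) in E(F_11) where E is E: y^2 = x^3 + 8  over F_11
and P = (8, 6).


Compute successive multiples of P until we hit O:
  1P = (8, 6)
  2P = (9, 0)
  3P = (8, 5)
  4P = O

ord(P) = 4


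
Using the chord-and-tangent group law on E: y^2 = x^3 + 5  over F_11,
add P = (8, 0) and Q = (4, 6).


P != Q, so use the chord formula.
s = (y2 - y1) / (x2 - x1) = (6) / (7) mod 11 = 4
x3 = s^2 - x1 - x2 mod 11 = 4^2 - 8 - 4 = 4
y3 = s (x1 - x3) - y1 mod 11 = 4 * (8 - 4) - 0 = 5

P + Q = (4, 5)


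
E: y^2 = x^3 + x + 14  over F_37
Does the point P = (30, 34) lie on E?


Check whether y^2 = x^3 + 1 x + 14 (mod 37) for (x, y) = (30, 34).
LHS: y^2 = 34^2 mod 37 = 9
RHS: x^3 + 1 x + 14 = 30^3 + 1*30 + 14 mod 37 = 34
LHS != RHS

No, not on the curve


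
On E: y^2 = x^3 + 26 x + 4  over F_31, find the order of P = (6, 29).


Compute successive multiples of P until we hit O:
  1P = (6, 29)
  2P = (2, 23)
  3P = (2, 8)
  4P = (6, 2)
  5P = O

ord(P) = 5


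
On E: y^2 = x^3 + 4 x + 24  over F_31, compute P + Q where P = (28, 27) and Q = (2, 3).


P != Q, so use the chord formula.
s = (y2 - y1) / (x2 - x1) = (7) / (5) mod 31 = 20
x3 = s^2 - x1 - x2 mod 31 = 20^2 - 28 - 2 = 29
y3 = s (x1 - x3) - y1 mod 31 = 20 * (28 - 29) - 27 = 15

P + Q = (29, 15)


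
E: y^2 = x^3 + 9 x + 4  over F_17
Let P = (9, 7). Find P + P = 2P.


Doubling: s = (3 x1^2 + a) / (2 y1)
s = (3*9^2 + 9) / (2*7) mod 17 = 1
x3 = s^2 - 2 x1 mod 17 = 1^2 - 2*9 = 0
y3 = s (x1 - x3) - y1 mod 17 = 1 * (9 - 0) - 7 = 2

2P = (0, 2)


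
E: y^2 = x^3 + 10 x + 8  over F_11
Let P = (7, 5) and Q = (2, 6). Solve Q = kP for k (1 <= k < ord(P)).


Enumerate multiples of P until we hit Q = (2, 6):
  1P = (7, 5)
  2P = (6, 3)
  3P = (2, 5)
  4P = (2, 6)
Match found at i = 4.

k = 4


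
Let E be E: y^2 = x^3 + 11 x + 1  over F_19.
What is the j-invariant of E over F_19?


Delta = -16(4 a^3 + 27 b^2) mod 19 = 17
-1728 * (4 a)^3 = -1728 * (4*11)^3 mod 19 = 7
j = 7 * 17^(-1) mod 19 = 6

j = 6 (mod 19)


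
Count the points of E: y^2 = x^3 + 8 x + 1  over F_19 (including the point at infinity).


For each x in F_19, count y with y^2 = x^3 + 8 x + 1 mod 19:
  x = 0: RHS = 1, y in [1, 18]  -> 2 point(s)
  x = 2: RHS = 6, y in [5, 14]  -> 2 point(s)
  x = 7: RHS = 1, y in [1, 18]  -> 2 point(s)
  x = 8: RHS = 7, y in [8, 11]  -> 2 point(s)
  x = 9: RHS = 4, y in [2, 17]  -> 2 point(s)
  x = 10: RHS = 17, y in [6, 13]  -> 2 point(s)
  x = 12: RHS = 1, y in [1, 18]  -> 2 point(s)
  x = 14: RHS = 7, y in [8, 11]  -> 2 point(s)
  x = 15: RHS = 0, y in [0]  -> 1 point(s)
  x = 16: RHS = 7, y in [8, 11]  -> 2 point(s)
  x = 18: RHS = 11, y in [7, 12]  -> 2 point(s)
Affine points: 21. Add the point at infinity: total = 22.

#E(F_19) = 22


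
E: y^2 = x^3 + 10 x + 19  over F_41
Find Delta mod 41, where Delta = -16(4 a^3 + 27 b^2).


4 a^3 + 27 b^2 = 4*10^3 + 27*19^2 = 4000 + 9747 = 13747
Delta = -16 * (13747) = -219952
Delta mod 41 = 13

Delta = 13 (mod 41)


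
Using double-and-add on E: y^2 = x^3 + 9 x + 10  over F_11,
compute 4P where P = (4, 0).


k = 4 = 100_2 (binary, LSB first: 001)
Double-and-add from P = (4, 0):
  bit 0 = 0: acc unchanged = O
  bit 1 = 0: acc unchanged = O
  bit 2 = 1: acc = O + O = O

4P = O


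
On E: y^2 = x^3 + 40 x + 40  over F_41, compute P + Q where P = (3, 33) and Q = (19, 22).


P != Q, so use the chord formula.
s = (y2 - y1) / (x2 - x1) = (30) / (16) mod 41 = 7
x3 = s^2 - x1 - x2 mod 41 = 7^2 - 3 - 19 = 27
y3 = s (x1 - x3) - y1 mod 41 = 7 * (3 - 27) - 33 = 4

P + Q = (27, 4)


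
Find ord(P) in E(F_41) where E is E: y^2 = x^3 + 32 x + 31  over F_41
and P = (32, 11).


Compute successive multiples of P until we hit O:
  1P = (32, 11)
  2P = (0, 20)
  3P = (10, 11)
  4P = (40, 30)
  5P = (15, 14)
  6P = (19, 6)
  7P = (36, 19)
  8P = (18, 17)
  ... (continuing to 54P)
  54P = O

ord(P) = 54


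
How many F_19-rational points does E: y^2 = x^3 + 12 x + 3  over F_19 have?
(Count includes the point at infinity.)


For each x in F_19, count y with y^2 = x^3 + 12 x + 3 mod 19:
  x = 1: RHS = 16, y in [4, 15]  -> 2 point(s)
  x = 2: RHS = 16, y in [4, 15]  -> 2 point(s)
  x = 3: RHS = 9, y in [3, 16]  -> 2 point(s)
  x = 4: RHS = 1, y in [1, 18]  -> 2 point(s)
  x = 5: RHS = 17, y in [6, 13]  -> 2 point(s)
  x = 6: RHS = 6, y in [5, 14]  -> 2 point(s)
  x = 9: RHS = 4, y in [2, 17]  -> 2 point(s)
  x = 13: RHS = 0, y in [0]  -> 1 point(s)
  x = 15: RHS = 5, y in [9, 10]  -> 2 point(s)
  x = 16: RHS = 16, y in [4, 15]  -> 2 point(s)
  x = 17: RHS = 9, y in [3, 16]  -> 2 point(s)
  x = 18: RHS = 9, y in [3, 16]  -> 2 point(s)
Affine points: 23. Add the point at infinity: total = 24.

#E(F_19) = 24


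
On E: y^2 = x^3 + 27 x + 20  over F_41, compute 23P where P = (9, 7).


k = 23 = 10111_2 (binary, LSB first: 11101)
Double-and-add from P = (9, 7):
  bit 0 = 1: acc = O + (9, 7) = (9, 7)
  bit 1 = 1: acc = (9, 7) + (0, 26) = (40, 22)
  bit 2 = 1: acc = (40, 22) + (25, 17) = (8, 16)
  bit 3 = 0: acc unchanged = (8, 16)
  bit 4 = 1: acc = (8, 16) + (3, 28) = (21, 7)

23P = (21, 7)


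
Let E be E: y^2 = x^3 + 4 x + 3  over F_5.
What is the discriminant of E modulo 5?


4 a^3 + 27 b^2 = 4*4^3 + 27*3^2 = 256 + 243 = 499
Delta = -16 * (499) = -7984
Delta mod 5 = 1

Delta = 1 (mod 5)


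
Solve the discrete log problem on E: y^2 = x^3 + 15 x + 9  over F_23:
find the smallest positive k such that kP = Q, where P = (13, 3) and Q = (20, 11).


Enumerate multiples of P until we hit Q = (20, 11):
  1P = (13, 3)
  2P = (22, 19)
  3P = (17, 18)
  4P = (20, 11)
Match found at i = 4.

k = 4


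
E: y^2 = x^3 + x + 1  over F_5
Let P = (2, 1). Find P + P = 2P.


Doubling: s = (3 x1^2 + a) / (2 y1)
s = (3*2^2 + 1) / (2*1) mod 5 = 4
x3 = s^2 - 2 x1 mod 5 = 4^2 - 2*2 = 2
y3 = s (x1 - x3) - y1 mod 5 = 4 * (2 - 2) - 1 = 4

2P = (2, 4)


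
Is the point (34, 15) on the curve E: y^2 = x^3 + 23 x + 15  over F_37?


Check whether y^2 = x^3 + 23 x + 15 (mod 37) for (x, y) = (34, 15).
LHS: y^2 = 15^2 mod 37 = 3
RHS: x^3 + 23 x + 15 = 34^3 + 23*34 + 15 mod 37 = 30
LHS != RHS

No, not on the curve


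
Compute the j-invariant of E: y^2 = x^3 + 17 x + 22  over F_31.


Delta = -16(4 a^3 + 27 b^2) mod 31 = 8
-1728 * (4 a)^3 = -1728 * (4*17)^3 mod 31 = 23
j = 23 * 8^(-1) mod 31 = 30

j = 30 (mod 31)


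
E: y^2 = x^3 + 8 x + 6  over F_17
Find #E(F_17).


For each x in F_17, count y with y^2 = x^3 + 8 x + 6 mod 17:
  x = 1: RHS = 15, y in [7, 10]  -> 2 point(s)
  x = 2: RHS = 13, y in [8, 9]  -> 2 point(s)
  x = 4: RHS = 0, y in [0]  -> 1 point(s)
  x = 5: RHS = 1, y in [1, 16]  -> 2 point(s)
  x = 6: RHS = 15, y in [7, 10]  -> 2 point(s)
  x = 8: RHS = 4, y in [2, 15]  -> 2 point(s)
  x = 9: RHS = 8, y in [5, 12]  -> 2 point(s)
  x = 10: RHS = 15, y in [7, 10]  -> 2 point(s)
  x = 15: RHS = 16, y in [4, 13]  -> 2 point(s)
Affine points: 17. Add the point at infinity: total = 18.

#E(F_17) = 18


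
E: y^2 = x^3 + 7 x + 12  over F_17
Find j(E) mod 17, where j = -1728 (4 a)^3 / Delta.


Delta = -16(4 a^3 + 27 b^2) mod 17 = 7
-1728 * (4 a)^3 = -1728 * (4*7)^3 mod 17 = 13
j = 13 * 7^(-1) mod 17 = 14

j = 14 (mod 17)


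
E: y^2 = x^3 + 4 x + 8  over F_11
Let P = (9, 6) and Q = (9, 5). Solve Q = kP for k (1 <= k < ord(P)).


Enumerate multiples of P until we hit Q = (9, 5):
  1P = (9, 6)
  2P = (7, 4)
  3P = (7, 7)
  4P = (9, 5)
Match found at i = 4.

k = 4


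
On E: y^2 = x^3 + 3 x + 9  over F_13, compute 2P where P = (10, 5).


Doubling: s = (3 x1^2 + a) / (2 y1)
s = (3*10^2 + 3) / (2*5) mod 13 = 3
x3 = s^2 - 2 x1 mod 13 = 3^2 - 2*10 = 2
y3 = s (x1 - x3) - y1 mod 13 = 3 * (10 - 2) - 5 = 6

2P = (2, 6)


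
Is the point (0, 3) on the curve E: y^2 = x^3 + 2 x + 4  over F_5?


Check whether y^2 = x^3 + 2 x + 4 (mod 5) for (x, y) = (0, 3).
LHS: y^2 = 3^2 mod 5 = 4
RHS: x^3 + 2 x + 4 = 0^3 + 2*0 + 4 mod 5 = 4
LHS = RHS

Yes, on the curve


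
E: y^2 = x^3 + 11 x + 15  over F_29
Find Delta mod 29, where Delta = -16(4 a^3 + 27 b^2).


4 a^3 + 27 b^2 = 4*11^3 + 27*15^2 = 5324 + 6075 = 11399
Delta = -16 * (11399) = -182384
Delta mod 29 = 26

Delta = 26 (mod 29)


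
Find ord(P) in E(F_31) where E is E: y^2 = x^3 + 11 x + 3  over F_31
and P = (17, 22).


Compute successive multiples of P until we hit O:
  1P = (17, 22)
  2P = (13, 24)
  3P = (9, 5)
  4P = (10, 20)
  5P = (18, 22)
  6P = (27, 9)
  7P = (20, 16)
  8P = (29, 2)
  ... (continuing to 42P)
  42P = O

ord(P) = 42


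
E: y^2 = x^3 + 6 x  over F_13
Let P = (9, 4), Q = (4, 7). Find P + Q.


P != Q, so use the chord formula.
s = (y2 - y1) / (x2 - x1) = (3) / (8) mod 13 = 2
x3 = s^2 - x1 - x2 mod 13 = 2^2 - 9 - 4 = 4
y3 = s (x1 - x3) - y1 mod 13 = 2 * (9 - 4) - 4 = 6

P + Q = (4, 6)


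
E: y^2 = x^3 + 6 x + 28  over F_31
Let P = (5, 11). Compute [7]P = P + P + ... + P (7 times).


k = 7 = 111_2 (binary, LSB first: 111)
Double-and-add from P = (5, 11):
  bit 0 = 1: acc = O + (5, 11) = (5, 11)
  bit 1 = 1: acc = (5, 11) + (9, 25) = (6, 1)
  bit 2 = 1: acc = (6, 1) + (27, 23) = (14, 29)

7P = (14, 29)


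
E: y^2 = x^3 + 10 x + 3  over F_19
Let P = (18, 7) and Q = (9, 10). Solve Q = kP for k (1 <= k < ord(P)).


Enumerate multiples of P until we hit Q = (9, 10):
  1P = (18, 7)
  2P = (8, 5)
  3P = (9, 10)
Match found at i = 3.

k = 3


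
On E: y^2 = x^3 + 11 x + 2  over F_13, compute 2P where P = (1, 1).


Doubling: s = (3 x1^2 + a) / (2 y1)
s = (3*1^2 + 11) / (2*1) mod 13 = 7
x3 = s^2 - 2 x1 mod 13 = 7^2 - 2*1 = 8
y3 = s (x1 - x3) - y1 mod 13 = 7 * (1 - 8) - 1 = 2

2P = (8, 2)


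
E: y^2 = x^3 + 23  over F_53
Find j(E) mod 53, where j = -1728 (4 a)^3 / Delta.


Delta = -16(4 a^3 + 27 b^2) mod 53 = 8
-1728 * (4 a)^3 = -1728 * (4*0)^3 mod 53 = 0
j = 0 * 8^(-1) mod 53 = 0

j = 0 (mod 53)


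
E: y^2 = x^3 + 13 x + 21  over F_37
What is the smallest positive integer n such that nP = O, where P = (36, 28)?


Compute successive multiples of P until we hit O:
  1P = (36, 28)
  2P = (27, 1)
  3P = (20, 20)
  4P = (9, 4)
  5P = (17, 30)
  6P = (0, 13)
  7P = (4, 10)
  8P = (7, 23)
  ... (continuing to 37P)
  37P = O

ord(P) = 37


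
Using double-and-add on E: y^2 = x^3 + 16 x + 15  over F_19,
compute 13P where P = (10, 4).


k = 13 = 1101_2 (binary, LSB first: 1011)
Double-and-add from P = (10, 4):
  bit 0 = 1: acc = O + (10, 4) = (10, 4)
  bit 1 = 0: acc unchanged = (10, 4)
  bit 2 = 1: acc = (10, 4) + (18, 6) = (16, 4)
  bit 3 = 1: acc = (16, 4) + (2, 13) = (5, 12)

13P = (5, 12)


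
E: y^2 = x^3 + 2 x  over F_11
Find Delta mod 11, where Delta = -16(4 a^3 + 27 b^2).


4 a^3 + 27 b^2 = 4*2^3 + 27*0^2 = 32 + 0 = 32
Delta = -16 * (32) = -512
Delta mod 11 = 5

Delta = 5 (mod 11)


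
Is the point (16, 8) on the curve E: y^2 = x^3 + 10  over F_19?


Check whether y^2 = x^3 + 0 x + 10 (mod 19) for (x, y) = (16, 8).
LHS: y^2 = 8^2 mod 19 = 7
RHS: x^3 + 0 x + 10 = 16^3 + 0*16 + 10 mod 19 = 2
LHS != RHS

No, not on the curve


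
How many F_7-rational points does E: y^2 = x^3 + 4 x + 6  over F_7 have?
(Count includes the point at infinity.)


For each x in F_7, count y with y^2 = x^3 + 4 x + 6 mod 7:
  x = 1: RHS = 4, y in [2, 5]  -> 2 point(s)
  x = 2: RHS = 1, y in [1, 6]  -> 2 point(s)
  x = 4: RHS = 2, y in [3, 4]  -> 2 point(s)
  x = 5: RHS = 4, y in [2, 5]  -> 2 point(s)
  x = 6: RHS = 1, y in [1, 6]  -> 2 point(s)
Affine points: 10. Add the point at infinity: total = 11.

#E(F_7) = 11


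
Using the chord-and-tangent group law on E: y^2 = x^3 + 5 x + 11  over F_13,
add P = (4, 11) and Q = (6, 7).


P != Q, so use the chord formula.
s = (y2 - y1) / (x2 - x1) = (9) / (2) mod 13 = 11
x3 = s^2 - x1 - x2 mod 13 = 11^2 - 4 - 6 = 7
y3 = s (x1 - x3) - y1 mod 13 = 11 * (4 - 7) - 11 = 8

P + Q = (7, 8)


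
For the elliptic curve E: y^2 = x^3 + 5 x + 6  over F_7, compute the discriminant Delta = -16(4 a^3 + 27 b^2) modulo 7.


4 a^3 + 27 b^2 = 4*5^3 + 27*6^2 = 500 + 972 = 1472
Delta = -16 * (1472) = -23552
Delta mod 7 = 3

Delta = 3 (mod 7)


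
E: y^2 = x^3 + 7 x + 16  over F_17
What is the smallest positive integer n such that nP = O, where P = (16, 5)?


Compute successive multiples of P until we hit O:
  1P = (16, 5)
  2P = (3, 8)
  3P = (6, 11)
  4P = (11, 9)
  5P = (9, 3)
  6P = (7, 0)
  7P = (9, 14)
  8P = (11, 8)
  ... (continuing to 12P)
  12P = O

ord(P) = 12


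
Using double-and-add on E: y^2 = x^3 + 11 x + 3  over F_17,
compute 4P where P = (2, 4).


k = 4 = 100_2 (binary, LSB first: 001)
Double-and-add from P = (2, 4):
  bit 0 = 0: acc unchanged = O
  bit 1 = 0: acc unchanged = O
  bit 2 = 1: acc = O + (7, 10) = (7, 10)

4P = (7, 10)


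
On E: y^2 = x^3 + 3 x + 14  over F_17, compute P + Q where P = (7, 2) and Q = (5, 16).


P != Q, so use the chord formula.
s = (y2 - y1) / (x2 - x1) = (14) / (15) mod 17 = 10
x3 = s^2 - x1 - x2 mod 17 = 10^2 - 7 - 5 = 3
y3 = s (x1 - x3) - y1 mod 17 = 10 * (7 - 3) - 2 = 4

P + Q = (3, 4)


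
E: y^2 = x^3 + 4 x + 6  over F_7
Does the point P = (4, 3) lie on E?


Check whether y^2 = x^3 + 4 x + 6 (mod 7) for (x, y) = (4, 3).
LHS: y^2 = 3^2 mod 7 = 2
RHS: x^3 + 4 x + 6 = 4^3 + 4*4 + 6 mod 7 = 2
LHS = RHS

Yes, on the curve


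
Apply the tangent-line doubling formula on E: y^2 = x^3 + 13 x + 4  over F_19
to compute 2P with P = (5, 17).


Doubling: s = (3 x1^2 + a) / (2 y1)
s = (3*5^2 + 13) / (2*17) mod 19 = 16
x3 = s^2 - 2 x1 mod 19 = 16^2 - 2*5 = 18
y3 = s (x1 - x3) - y1 mod 19 = 16 * (5 - 18) - 17 = 3

2P = (18, 3)


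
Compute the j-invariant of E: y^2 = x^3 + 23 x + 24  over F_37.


Delta = -16(4 a^3 + 27 b^2) mod 37 = 7
-1728 * (4 a)^3 = -1728 * (4*23)^3 mod 37 = 31
j = 31 * 7^(-1) mod 37 = 15

j = 15 (mod 37)


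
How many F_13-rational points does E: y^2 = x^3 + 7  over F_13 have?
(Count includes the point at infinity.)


For each x in F_13, count y with y^2 = x^3 + 0 x + 7 mod 13:
  x = 7: RHS = 12, y in [5, 8]  -> 2 point(s)
  x = 8: RHS = 12, y in [5, 8]  -> 2 point(s)
  x = 11: RHS = 12, y in [5, 8]  -> 2 point(s)
Affine points: 6. Add the point at infinity: total = 7.

#E(F_13) = 7


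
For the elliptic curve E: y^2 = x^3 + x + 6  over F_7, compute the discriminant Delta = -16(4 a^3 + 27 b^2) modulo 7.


4 a^3 + 27 b^2 = 4*1^3 + 27*6^2 = 4 + 972 = 976
Delta = -16 * (976) = -15616
Delta mod 7 = 1

Delta = 1 (mod 7)


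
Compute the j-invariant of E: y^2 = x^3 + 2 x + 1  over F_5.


Delta = -16(4 a^3 + 27 b^2) mod 5 = 1
-1728 * (4 a)^3 = -1728 * (4*2)^3 mod 5 = 4
j = 4 * 1^(-1) mod 5 = 4

j = 4 (mod 5)


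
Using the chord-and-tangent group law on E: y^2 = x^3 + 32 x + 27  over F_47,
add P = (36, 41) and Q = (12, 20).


P != Q, so use the chord formula.
s = (y2 - y1) / (x2 - x1) = (26) / (23) mod 47 = 42
x3 = s^2 - x1 - x2 mod 47 = 42^2 - 36 - 12 = 24
y3 = s (x1 - x3) - y1 mod 47 = 42 * (36 - 24) - 41 = 40

P + Q = (24, 40)


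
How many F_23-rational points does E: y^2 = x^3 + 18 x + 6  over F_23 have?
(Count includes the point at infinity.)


For each x in F_23, count y with y^2 = x^3 + 18 x + 6 mod 23:
  x = 0: RHS = 6, y in [11, 12]  -> 2 point(s)
  x = 1: RHS = 2, y in [5, 18]  -> 2 point(s)
  x = 2: RHS = 4, y in [2, 21]  -> 2 point(s)
  x = 3: RHS = 18, y in [8, 15]  -> 2 point(s)
  x = 4: RHS = 4, y in [2, 21]  -> 2 point(s)
  x = 6: RHS = 8, y in [10, 13]  -> 2 point(s)
  x = 8: RHS = 18, y in [8, 15]  -> 2 point(s)
  x = 9: RHS = 0, y in [0]  -> 1 point(s)
  x = 10: RHS = 13, y in [6, 17]  -> 2 point(s)
  x = 12: RHS = 18, y in [8, 15]  -> 2 point(s)
  x = 14: RHS = 12, y in [9, 14]  -> 2 point(s)
  x = 17: RHS = 4, y in [2, 21]  -> 2 point(s)
  x = 19: RHS = 8, y in [10, 13]  -> 2 point(s)
  x = 21: RHS = 8, y in [10, 13]  -> 2 point(s)
Affine points: 27. Add the point at infinity: total = 28.

#E(F_23) = 28


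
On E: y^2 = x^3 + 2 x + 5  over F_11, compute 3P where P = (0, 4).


k = 3 = 11_2 (binary, LSB first: 11)
Double-and-add from P = (0, 4):
  bit 0 = 1: acc = O + (0, 4) = (0, 4)
  bit 1 = 1: acc = (0, 4) + (9, 2) = (3, 4)

3P = (3, 4)


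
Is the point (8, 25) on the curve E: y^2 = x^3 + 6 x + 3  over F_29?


Check whether y^2 = x^3 + 6 x + 3 (mod 29) for (x, y) = (8, 25).
LHS: y^2 = 25^2 mod 29 = 16
RHS: x^3 + 6 x + 3 = 8^3 + 6*8 + 3 mod 29 = 12
LHS != RHS

No, not on the curve


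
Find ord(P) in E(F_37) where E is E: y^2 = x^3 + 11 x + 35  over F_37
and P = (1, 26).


Compute successive multiples of P until we hit O:
  1P = (1, 26)
  2P = (14, 26)
  3P = (22, 11)
  4P = (13, 9)
  5P = (34, 30)
  6P = (3, 13)
  7P = (29, 8)
  8P = (11, 28)
  ... (continuing to 47P)
  47P = O

ord(P) = 47


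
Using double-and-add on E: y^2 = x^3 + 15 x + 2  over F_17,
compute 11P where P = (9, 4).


k = 11 = 1011_2 (binary, LSB first: 1101)
Double-and-add from P = (9, 4):
  bit 0 = 1: acc = O + (9, 4) = (9, 4)
  bit 1 = 1: acc = (9, 4) + (1, 16) = (5, 7)
  bit 2 = 0: acc unchanged = (5, 7)
  bit 3 = 1: acc = (5, 7) + (14, 10) = (0, 6)

11P = (0, 6)
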